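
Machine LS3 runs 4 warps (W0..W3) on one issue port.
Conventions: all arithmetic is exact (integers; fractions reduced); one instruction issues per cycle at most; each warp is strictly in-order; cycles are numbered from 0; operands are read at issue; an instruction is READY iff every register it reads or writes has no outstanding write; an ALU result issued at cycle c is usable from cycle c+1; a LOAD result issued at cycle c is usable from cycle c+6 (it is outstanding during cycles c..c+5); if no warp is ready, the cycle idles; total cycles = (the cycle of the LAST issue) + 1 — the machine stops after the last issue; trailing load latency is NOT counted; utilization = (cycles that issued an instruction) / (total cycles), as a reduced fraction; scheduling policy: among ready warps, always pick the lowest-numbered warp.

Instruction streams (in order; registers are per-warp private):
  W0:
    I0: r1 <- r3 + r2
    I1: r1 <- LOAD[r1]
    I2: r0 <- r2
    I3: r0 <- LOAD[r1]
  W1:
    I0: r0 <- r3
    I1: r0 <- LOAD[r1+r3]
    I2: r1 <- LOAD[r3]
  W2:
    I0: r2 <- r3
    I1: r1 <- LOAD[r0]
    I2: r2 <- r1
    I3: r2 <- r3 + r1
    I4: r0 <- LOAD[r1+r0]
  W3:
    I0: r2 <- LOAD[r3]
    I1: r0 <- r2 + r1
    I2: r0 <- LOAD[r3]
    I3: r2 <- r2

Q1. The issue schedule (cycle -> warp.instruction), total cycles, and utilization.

cycle 0: W0.I0
cycle 1: W0.I1
cycle 2: W0.I2
cycle 3: W1.I0
cycle 4: W1.I1
cycle 5: W1.I2
cycle 6: W2.I0
cycle 7: W0.I3
cycle 8: W2.I1
cycle 9: W3.I0
cycle 10: idle
cycle 11: idle
cycle 12: idle
cycle 13: idle
cycle 14: W2.I2
cycle 15: W2.I3
cycle 16: W2.I4
cycle 17: W3.I1
cycle 18: W3.I2
cycle 19: W3.I3

Answer: 20 cycles, utilization 4/5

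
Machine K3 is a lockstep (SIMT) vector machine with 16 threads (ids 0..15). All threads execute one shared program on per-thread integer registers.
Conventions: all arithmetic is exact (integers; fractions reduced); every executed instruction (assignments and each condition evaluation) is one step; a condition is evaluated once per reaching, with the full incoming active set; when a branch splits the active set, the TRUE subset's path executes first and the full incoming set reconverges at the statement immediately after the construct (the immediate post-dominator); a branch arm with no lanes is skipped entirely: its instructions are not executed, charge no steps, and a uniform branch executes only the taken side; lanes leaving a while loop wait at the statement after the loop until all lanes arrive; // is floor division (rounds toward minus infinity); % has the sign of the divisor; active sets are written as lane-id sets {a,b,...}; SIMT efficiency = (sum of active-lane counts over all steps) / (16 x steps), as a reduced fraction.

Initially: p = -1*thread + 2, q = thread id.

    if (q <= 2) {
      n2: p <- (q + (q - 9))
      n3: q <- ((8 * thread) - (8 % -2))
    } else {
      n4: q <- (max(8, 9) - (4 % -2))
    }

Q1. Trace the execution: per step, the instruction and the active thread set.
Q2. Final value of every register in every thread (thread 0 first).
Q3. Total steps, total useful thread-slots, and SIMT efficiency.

step 0: eval (q <= 2)                {0,1,2,3,4,5,6,7,8,9,10,11,12,13,14,15}
step 1: p <- (q + (q - 9))           {0,1,2}
step 2: q <- ((8 * thread) - (8 % -2)) {0,1,2}
step 3: q <- (max(8, 9) - (4 % -2))  {3,4,5,6,7,8,9,10,11,12,13,14,15}

Answer: 4 steps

p: -9,-7,-5,-1,-2,-3,-4,-5,-6,-7,-8,-9,-10,-11,-12,-13
q: 0,8,16,9,9,9,9,9,9,9,9,9,9,9,9,9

steps = 4; useful = 35; efficiency = 35/64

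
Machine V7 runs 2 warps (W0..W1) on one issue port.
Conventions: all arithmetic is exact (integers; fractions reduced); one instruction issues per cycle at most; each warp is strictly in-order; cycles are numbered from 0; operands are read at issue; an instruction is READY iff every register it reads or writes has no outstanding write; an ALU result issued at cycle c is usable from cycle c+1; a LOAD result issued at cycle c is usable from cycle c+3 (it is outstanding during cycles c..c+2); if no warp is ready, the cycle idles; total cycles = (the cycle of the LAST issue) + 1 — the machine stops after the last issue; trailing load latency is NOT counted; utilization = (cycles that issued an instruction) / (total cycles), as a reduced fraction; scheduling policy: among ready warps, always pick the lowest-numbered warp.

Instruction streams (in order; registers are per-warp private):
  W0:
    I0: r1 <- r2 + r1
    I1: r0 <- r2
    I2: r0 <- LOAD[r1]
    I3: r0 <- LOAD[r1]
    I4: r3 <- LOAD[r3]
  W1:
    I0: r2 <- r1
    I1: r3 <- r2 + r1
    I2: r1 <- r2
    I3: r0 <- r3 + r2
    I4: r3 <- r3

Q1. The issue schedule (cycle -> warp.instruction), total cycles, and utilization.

cycle 0: W0.I0
cycle 1: W0.I1
cycle 2: W0.I2
cycle 3: W1.I0
cycle 4: W1.I1
cycle 5: W0.I3
cycle 6: W0.I4
cycle 7: W1.I2
cycle 8: W1.I3
cycle 9: W1.I4

Answer: 10 cycles, utilization 1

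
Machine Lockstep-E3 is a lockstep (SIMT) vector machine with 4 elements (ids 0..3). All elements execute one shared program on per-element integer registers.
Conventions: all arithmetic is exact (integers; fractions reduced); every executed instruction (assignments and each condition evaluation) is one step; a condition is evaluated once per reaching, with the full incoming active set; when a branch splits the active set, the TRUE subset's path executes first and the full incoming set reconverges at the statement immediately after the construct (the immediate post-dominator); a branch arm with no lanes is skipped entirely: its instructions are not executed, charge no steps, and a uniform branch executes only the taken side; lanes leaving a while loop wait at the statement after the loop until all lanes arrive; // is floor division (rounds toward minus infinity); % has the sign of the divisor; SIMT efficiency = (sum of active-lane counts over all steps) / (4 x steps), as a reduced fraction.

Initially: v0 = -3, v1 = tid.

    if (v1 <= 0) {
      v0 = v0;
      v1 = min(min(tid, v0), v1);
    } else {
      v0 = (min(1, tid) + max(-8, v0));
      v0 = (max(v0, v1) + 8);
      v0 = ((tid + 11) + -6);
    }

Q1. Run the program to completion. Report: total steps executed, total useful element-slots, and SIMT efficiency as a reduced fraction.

Answer: 6 steps, 15 useful, 5/8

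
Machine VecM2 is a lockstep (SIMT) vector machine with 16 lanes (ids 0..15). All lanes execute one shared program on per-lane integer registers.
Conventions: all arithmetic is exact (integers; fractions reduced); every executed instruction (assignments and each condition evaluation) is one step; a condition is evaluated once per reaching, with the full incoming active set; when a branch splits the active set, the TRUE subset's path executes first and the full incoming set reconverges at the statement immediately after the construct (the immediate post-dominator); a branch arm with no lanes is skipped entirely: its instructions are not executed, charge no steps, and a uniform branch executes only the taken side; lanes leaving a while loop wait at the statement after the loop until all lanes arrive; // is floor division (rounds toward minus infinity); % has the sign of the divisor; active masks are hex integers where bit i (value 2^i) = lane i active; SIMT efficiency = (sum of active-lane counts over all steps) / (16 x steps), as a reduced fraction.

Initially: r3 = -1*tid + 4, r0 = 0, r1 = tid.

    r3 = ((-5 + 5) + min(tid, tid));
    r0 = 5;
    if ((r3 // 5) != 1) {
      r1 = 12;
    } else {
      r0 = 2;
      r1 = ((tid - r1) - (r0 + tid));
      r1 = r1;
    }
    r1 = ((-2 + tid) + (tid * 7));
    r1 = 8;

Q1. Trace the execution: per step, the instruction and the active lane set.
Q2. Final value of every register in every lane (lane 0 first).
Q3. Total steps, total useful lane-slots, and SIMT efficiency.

step 0: r3 <- ((-5 + 5) + min(tid, tid)) 0xffff
step 1: r0 <- 5                      0xffff
step 2: eval ((r3 // 5) != 1)        0xffff
step 3: r1 <- 12                     0xfc1f
step 4: r0 <- 2                      0x03e0
step 5: r1 <- ((tid - r1) - (r0 + tid)) 0x03e0
step 6: r1 <- r1                     0x03e0
step 7: r1 <- ((-2 + tid) + (tid * 7)) 0xffff
step 8: r1 <- 8                      0xffff

Answer: 9 steps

r3: 0,1,2,3,4,5,6,7,8,9,10,11,12,13,14,15
r0: 5,5,5,5,5,2,2,2,2,2,5,5,5,5,5,5
r1: 8,8,8,8,8,8,8,8,8,8,8,8,8,8,8,8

steps = 9; useful = 106; efficiency = 106/144 = 53/72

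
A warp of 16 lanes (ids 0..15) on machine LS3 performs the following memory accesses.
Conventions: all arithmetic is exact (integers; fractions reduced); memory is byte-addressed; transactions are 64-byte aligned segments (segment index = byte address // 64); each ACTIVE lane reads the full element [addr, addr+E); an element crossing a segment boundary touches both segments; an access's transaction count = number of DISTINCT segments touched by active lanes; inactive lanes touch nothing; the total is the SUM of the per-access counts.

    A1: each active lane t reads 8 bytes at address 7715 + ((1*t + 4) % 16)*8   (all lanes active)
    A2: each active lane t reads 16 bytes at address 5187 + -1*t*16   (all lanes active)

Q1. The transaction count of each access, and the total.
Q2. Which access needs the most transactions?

A1: 3 transactions
A2: 5 transactions

Answer: 3,5; total 8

Answer: A2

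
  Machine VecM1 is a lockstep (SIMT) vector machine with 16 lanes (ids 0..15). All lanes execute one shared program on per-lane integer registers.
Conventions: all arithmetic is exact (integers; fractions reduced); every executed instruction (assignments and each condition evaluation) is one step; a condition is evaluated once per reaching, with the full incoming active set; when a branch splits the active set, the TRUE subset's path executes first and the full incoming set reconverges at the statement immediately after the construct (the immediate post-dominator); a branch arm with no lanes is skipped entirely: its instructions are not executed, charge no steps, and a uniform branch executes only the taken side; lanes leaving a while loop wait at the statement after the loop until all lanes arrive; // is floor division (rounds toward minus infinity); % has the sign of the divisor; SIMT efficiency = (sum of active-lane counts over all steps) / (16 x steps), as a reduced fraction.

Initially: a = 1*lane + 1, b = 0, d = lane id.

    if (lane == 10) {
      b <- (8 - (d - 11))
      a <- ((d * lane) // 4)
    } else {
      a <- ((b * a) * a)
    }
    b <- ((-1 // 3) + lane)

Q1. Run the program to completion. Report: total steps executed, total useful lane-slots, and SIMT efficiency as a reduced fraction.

Answer: 5 steps, 49 useful, 49/80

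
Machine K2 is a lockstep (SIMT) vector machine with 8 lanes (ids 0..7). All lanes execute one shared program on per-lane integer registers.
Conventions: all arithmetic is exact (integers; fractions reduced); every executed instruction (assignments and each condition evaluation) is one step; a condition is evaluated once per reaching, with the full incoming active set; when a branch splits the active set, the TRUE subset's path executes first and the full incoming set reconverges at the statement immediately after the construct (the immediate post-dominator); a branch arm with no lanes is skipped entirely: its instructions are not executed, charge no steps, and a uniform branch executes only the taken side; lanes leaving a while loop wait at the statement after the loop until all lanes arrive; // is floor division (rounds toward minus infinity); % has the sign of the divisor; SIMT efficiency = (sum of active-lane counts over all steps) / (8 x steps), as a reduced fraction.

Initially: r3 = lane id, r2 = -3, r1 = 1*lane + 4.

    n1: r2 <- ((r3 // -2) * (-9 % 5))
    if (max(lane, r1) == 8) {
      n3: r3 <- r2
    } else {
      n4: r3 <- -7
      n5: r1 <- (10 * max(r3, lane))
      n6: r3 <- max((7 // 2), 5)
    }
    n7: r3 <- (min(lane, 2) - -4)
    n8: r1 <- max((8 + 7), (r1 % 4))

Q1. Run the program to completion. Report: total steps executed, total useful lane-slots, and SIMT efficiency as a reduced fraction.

Answer: 8 steps, 54 useful, 27/32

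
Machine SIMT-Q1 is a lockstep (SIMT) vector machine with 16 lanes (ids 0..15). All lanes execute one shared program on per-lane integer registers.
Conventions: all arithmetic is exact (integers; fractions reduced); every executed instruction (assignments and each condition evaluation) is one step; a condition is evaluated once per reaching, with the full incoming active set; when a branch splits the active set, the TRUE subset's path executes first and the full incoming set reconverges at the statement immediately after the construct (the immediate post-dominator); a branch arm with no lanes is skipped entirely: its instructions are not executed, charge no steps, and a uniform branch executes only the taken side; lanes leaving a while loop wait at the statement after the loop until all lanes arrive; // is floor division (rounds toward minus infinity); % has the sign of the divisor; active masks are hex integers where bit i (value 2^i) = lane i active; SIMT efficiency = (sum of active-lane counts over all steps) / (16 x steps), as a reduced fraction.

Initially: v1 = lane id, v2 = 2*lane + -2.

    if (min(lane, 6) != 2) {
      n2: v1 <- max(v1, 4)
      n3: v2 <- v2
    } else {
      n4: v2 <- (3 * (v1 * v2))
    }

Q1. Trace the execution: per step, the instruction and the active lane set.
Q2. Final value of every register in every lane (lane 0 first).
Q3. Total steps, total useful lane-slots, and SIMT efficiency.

step 0: eval (min(lane, 6) != 2)     0xffff
step 1: v1 <- max(v1, 4)             0xfffb
step 2: v2 <- v2                     0xfffb
step 3: v2 <- (3 * (v1 * v2))        0x0004

Answer: 4 steps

v1: 4,4,2,4,4,5,6,7,8,9,10,11,12,13,14,15
v2: -2,0,12,4,6,8,10,12,14,16,18,20,22,24,26,28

steps = 4; useful = 47; efficiency = 47/64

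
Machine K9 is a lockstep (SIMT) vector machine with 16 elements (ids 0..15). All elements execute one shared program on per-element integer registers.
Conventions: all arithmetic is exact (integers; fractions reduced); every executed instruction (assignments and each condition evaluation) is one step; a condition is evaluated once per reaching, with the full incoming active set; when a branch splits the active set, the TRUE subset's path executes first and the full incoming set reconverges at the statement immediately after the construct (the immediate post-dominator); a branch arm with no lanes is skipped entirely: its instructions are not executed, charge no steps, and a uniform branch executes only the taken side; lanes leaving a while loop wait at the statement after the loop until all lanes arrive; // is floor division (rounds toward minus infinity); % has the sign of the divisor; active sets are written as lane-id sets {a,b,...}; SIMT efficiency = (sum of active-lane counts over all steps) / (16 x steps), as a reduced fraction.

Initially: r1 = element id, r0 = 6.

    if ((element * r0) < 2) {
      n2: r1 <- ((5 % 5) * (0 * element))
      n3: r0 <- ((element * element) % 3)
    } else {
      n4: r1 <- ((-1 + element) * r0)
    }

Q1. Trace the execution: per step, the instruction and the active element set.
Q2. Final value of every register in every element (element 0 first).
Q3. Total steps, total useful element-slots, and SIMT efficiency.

step 0: eval ((element * r0) < 2)    {0,1,2,3,4,5,6,7,8,9,10,11,12,13,14,15}
step 1: r1 <- ((5 % 5) * (0 * element)) {0}
step 2: r0 <- ((element * element) % 3) {0}
step 3: r1 <- ((-1 + element) * r0)  {1,2,3,4,5,6,7,8,9,10,11,12,13,14,15}

Answer: 4 steps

r1: 0,0,6,12,18,24,30,36,42,48,54,60,66,72,78,84
r0: 0,6,6,6,6,6,6,6,6,6,6,6,6,6,6,6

steps = 4; useful = 33; efficiency = 33/64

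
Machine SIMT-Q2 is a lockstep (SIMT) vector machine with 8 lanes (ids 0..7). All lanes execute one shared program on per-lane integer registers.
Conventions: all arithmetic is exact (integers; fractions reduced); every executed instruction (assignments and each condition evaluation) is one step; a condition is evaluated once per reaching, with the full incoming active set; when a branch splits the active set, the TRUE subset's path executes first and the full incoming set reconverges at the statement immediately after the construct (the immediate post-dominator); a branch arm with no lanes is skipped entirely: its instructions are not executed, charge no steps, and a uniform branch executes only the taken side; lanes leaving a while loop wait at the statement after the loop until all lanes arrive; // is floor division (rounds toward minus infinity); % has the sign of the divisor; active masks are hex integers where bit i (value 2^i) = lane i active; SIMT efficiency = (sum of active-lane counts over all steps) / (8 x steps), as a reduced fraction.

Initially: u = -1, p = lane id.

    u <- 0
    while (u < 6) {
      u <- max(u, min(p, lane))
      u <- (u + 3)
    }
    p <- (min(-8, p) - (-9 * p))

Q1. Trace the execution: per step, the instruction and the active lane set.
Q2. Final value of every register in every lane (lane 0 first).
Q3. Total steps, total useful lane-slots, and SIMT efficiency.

step 0: u <- 0                       0xff
step 1: eval (u < 6)                 0xff
step 2: u <- max(u, min(p, lane))    0xff
step 3: u <- (u + 3)                 0xff
step 4: eval (u < 6)                 0xff
step 5: u <- max(u, min(p, lane))    0x07
step 6: u <- (u + 3)                 0x07
step 7: eval (u < 6)                 0x07
step 8: p <- (min(-8, p) - (-9 * p)) 0xff

Answer: 9 steps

u: 6,7,8,6,7,8,9,10
p: -8,1,10,19,28,37,46,55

steps = 9; useful = 57; efficiency = 57/72 = 19/24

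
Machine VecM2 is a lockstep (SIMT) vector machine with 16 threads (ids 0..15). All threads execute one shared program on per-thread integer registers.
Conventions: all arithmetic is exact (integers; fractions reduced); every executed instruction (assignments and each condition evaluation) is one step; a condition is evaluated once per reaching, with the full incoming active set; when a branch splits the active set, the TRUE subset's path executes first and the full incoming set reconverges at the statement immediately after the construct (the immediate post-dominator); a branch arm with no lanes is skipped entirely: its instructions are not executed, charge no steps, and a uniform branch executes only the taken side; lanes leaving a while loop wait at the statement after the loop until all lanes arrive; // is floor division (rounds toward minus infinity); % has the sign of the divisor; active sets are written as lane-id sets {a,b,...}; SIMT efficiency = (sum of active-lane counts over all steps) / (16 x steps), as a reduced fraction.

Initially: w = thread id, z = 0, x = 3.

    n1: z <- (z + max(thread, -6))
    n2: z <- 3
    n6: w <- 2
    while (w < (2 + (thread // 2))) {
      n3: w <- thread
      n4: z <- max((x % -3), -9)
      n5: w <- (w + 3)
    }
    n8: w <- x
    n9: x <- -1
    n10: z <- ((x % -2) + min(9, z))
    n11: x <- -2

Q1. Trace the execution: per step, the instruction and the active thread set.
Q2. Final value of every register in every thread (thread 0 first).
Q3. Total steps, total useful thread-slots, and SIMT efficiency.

step 0: z <- (z + max(thread, -6))   {0,1,2,3,4,5,6,7,8,9,10,11,12,13,14,15}
step 1: z <- 3                       {0,1,2,3,4,5,6,7,8,9,10,11,12,13,14,15}
step 2: w <- 2                       {0,1,2,3,4,5,6,7,8,9,10,11,12,13,14,15}
step 3: eval (w < (2 + (thread // 2))) {0,1,2,3,4,5,6,7,8,9,10,11,12,13,14,15}
step 4: w <- thread                  {2,3,4,5,6,7,8,9,10,11,12,13,14,15}
step 5: z <- max((x % -3), -9)       {2,3,4,5,6,7,8,9,10,11,12,13,14,15}
step 6: w <- (w + 3)                 {2,3,4,5,6,7,8,9,10,11,12,13,14,15}
step 7: eval (w < (2 + (thread // 2))) {2,3,4,5,6,7,8,9,10,11,12,13,14,15}
step 8: w <- x                       {0,1,2,3,4,5,6,7,8,9,10,11,12,13,14,15}
step 9: x <- -1                      {0,1,2,3,4,5,6,7,8,9,10,11,12,13,14,15}
step 10: z <- ((x % -2) + min(9, z))  {0,1,2,3,4,5,6,7,8,9,10,11,12,13,14,15}
step 11: x <- -2                      {0,1,2,3,4,5,6,7,8,9,10,11,12,13,14,15}

Answer: 12 steps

w: 3,3,3,3,3,3,3,3,3,3,3,3,3,3,3,3
z: 2,2,-1,-1,-1,-1,-1,-1,-1,-1,-1,-1,-1,-1,-1,-1
x: -2,-2,-2,-2,-2,-2,-2,-2,-2,-2,-2,-2,-2,-2,-2,-2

steps = 12; useful = 184; efficiency = 184/192 = 23/24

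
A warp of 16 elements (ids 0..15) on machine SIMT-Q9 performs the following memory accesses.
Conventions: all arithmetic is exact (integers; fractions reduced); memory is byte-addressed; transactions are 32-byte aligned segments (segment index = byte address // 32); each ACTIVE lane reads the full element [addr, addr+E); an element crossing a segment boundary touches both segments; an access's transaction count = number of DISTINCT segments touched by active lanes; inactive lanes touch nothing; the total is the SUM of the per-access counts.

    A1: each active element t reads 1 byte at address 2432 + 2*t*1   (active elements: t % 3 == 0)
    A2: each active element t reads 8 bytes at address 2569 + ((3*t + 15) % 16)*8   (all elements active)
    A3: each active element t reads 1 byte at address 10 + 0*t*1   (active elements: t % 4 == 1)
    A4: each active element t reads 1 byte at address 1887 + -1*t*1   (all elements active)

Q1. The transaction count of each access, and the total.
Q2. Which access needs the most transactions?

A1: 1 transaction
A2: 5 transactions
A3: 1 transaction
A4: 1 transaction

Answer: 1,5,1,1; total 8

Answer: A2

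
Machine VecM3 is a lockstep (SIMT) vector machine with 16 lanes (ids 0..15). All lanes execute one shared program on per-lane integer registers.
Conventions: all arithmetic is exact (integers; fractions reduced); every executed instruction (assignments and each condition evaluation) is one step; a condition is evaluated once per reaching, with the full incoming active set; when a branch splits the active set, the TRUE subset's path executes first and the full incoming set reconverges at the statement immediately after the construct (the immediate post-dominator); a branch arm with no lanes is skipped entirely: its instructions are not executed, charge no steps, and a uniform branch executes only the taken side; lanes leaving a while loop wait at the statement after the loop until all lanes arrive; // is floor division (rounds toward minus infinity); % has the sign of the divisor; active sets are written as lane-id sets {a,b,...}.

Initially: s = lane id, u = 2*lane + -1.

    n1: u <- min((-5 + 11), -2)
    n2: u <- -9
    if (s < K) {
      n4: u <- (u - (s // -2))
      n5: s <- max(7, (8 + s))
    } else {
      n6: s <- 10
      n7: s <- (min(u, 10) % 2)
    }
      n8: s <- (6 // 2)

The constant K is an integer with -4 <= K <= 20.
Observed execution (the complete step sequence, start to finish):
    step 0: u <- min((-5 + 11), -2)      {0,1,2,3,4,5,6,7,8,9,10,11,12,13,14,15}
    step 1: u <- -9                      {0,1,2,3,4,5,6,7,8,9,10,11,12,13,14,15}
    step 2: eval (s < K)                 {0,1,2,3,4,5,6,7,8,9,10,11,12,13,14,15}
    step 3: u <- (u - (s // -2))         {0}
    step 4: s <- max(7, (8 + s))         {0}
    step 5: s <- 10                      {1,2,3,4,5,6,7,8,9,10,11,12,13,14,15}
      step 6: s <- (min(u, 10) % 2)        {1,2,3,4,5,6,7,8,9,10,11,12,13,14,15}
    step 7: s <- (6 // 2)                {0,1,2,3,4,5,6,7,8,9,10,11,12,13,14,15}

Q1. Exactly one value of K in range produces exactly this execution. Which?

Answer: K = 1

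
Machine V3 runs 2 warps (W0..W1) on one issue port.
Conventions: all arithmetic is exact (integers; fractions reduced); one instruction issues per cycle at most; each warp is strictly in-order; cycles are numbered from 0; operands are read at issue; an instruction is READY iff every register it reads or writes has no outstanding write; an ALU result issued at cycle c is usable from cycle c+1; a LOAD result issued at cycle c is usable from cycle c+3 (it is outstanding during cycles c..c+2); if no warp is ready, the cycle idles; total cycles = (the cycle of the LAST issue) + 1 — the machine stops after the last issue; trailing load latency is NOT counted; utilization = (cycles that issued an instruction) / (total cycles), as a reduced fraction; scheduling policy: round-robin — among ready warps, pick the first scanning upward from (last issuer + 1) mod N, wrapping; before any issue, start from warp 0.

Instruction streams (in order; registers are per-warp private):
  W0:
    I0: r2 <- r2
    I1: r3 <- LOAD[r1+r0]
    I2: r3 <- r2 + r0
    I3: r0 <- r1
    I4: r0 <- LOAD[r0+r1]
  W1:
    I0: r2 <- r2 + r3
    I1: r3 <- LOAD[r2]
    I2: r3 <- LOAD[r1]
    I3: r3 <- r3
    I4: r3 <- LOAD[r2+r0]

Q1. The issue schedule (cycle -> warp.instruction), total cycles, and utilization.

cycle 0: W0.I0
cycle 1: W1.I0
cycle 2: W0.I1
cycle 3: W1.I1
cycle 4: idle
cycle 5: W0.I2
cycle 6: W1.I2
cycle 7: W0.I3
cycle 8: W0.I4
cycle 9: W1.I3
cycle 10: W1.I4

Answer: 11 cycles, utilization 10/11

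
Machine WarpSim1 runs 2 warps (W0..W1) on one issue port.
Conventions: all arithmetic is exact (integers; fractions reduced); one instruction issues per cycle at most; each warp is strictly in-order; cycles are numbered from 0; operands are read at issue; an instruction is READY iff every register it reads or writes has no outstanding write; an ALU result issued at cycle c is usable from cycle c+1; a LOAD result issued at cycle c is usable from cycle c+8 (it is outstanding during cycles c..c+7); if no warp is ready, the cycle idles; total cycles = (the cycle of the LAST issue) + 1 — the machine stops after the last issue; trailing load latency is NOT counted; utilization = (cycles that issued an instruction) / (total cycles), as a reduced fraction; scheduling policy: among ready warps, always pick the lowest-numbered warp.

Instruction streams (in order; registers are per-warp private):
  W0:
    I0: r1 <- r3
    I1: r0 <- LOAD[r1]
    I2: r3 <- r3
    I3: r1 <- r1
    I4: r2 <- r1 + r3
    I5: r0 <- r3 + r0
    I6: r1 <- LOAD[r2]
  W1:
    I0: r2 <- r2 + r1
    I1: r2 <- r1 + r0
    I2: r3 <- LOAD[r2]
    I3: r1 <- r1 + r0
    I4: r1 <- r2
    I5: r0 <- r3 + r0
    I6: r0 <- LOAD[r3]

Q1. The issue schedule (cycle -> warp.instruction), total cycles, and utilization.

cycle 0: W0.I0
cycle 1: W0.I1
cycle 2: W0.I2
cycle 3: W0.I3
cycle 4: W0.I4
cycle 5: W1.I0
cycle 6: W1.I1
cycle 7: W1.I2
cycle 8: W1.I3
cycle 9: W0.I5
cycle 10: W0.I6
cycle 11: W1.I4
cycle 12: idle
cycle 13: idle
cycle 14: idle
cycle 15: W1.I5
cycle 16: W1.I6

Answer: 17 cycles, utilization 14/17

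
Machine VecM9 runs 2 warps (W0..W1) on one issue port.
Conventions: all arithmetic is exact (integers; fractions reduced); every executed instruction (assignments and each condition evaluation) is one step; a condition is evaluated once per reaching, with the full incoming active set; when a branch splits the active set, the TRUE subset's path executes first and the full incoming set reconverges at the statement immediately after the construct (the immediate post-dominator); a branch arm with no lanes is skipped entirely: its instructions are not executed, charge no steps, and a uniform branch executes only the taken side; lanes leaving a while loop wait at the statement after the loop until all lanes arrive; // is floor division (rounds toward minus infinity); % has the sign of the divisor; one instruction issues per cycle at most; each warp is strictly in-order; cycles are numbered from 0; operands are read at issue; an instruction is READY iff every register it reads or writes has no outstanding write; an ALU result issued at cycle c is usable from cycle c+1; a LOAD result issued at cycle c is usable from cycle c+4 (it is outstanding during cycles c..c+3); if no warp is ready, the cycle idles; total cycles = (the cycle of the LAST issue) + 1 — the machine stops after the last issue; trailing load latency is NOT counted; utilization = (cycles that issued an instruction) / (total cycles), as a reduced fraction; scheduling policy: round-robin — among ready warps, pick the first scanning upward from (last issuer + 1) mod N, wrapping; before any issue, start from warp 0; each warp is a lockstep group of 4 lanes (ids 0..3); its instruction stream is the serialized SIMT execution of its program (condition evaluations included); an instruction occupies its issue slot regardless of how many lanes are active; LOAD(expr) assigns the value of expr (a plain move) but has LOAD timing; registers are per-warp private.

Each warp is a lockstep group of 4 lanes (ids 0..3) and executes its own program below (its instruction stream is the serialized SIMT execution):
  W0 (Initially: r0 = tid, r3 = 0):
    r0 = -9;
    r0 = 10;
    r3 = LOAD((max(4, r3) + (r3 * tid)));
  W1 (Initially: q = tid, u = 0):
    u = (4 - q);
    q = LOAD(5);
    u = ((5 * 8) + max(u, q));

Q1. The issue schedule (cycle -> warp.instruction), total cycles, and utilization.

cycle 0: W0.I0
cycle 1: W1.I0
cycle 2: W0.I1
cycle 3: W1.I1
cycle 4: W0.I2
cycle 5: idle
cycle 6: idle
cycle 7: W1.I2

Answer: 8 cycles, utilization 3/4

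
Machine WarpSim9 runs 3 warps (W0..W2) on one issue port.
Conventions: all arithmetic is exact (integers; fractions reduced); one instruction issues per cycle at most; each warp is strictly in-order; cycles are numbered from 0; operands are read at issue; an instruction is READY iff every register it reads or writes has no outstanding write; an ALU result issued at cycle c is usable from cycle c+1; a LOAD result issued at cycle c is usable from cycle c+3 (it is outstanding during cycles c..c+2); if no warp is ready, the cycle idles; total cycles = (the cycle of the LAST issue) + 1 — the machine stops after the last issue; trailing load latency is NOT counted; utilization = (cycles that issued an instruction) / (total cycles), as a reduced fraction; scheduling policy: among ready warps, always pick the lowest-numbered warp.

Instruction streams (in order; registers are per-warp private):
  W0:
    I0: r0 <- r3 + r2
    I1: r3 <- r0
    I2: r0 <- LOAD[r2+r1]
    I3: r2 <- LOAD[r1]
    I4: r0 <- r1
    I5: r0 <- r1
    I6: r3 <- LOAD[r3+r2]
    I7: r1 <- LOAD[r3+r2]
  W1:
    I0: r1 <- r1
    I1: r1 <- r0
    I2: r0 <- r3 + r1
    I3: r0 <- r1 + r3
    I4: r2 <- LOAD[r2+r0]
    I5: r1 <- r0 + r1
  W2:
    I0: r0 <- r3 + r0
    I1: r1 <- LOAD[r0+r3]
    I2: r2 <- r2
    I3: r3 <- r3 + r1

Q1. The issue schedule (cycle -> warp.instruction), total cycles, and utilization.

cycle 0: W0.I0
cycle 1: W0.I1
cycle 2: W0.I2
cycle 3: W0.I3
cycle 4: W1.I0
cycle 5: W0.I4
cycle 6: W0.I5
cycle 7: W0.I6
cycle 8: W1.I1
cycle 9: W1.I2
cycle 10: W0.I7
cycle 11: W1.I3
cycle 12: W1.I4
cycle 13: W1.I5
cycle 14: W2.I0
cycle 15: W2.I1
cycle 16: W2.I2
cycle 17: idle
cycle 18: W2.I3

Answer: 19 cycles, utilization 18/19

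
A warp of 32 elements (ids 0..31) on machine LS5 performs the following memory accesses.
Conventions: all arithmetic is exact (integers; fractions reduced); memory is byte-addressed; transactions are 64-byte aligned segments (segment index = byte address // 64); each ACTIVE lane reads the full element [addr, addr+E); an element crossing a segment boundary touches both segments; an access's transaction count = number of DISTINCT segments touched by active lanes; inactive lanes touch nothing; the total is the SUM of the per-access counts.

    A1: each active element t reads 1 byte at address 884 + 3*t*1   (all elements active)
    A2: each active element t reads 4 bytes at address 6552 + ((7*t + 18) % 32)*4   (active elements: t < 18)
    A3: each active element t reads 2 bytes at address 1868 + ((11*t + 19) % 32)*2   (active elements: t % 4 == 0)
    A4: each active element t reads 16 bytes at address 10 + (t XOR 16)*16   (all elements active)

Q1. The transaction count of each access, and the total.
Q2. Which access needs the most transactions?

A1: 3 transactions
A2: 3 transactions
A3: 2 transactions
A4: 9 transactions

Answer: 3,3,2,9; total 17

Answer: A4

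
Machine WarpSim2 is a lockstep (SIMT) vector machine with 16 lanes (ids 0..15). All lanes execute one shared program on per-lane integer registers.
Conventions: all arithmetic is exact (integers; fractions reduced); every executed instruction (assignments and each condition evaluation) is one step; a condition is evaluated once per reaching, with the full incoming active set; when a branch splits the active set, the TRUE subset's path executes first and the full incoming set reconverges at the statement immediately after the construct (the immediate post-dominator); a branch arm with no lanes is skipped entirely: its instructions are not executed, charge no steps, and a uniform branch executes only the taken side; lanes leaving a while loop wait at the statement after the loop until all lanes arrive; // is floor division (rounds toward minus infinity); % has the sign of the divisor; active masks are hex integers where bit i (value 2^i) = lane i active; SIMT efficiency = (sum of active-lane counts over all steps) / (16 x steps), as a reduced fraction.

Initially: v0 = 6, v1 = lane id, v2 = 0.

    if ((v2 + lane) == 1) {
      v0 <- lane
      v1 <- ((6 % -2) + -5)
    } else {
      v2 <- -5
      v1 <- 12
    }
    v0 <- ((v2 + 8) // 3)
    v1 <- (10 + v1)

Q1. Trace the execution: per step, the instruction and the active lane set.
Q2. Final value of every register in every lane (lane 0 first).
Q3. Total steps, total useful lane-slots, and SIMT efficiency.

step 0: eval ((v2 + lane) == 1)      0xffff
step 1: v0 <- lane                   0x0002
step 2: v1 <- ((6 % -2) + -5)        0x0002
step 3: v2 <- -5                     0xfffd
step 4: v1 <- 12                     0xfffd
step 5: v0 <- ((v2 + 8) // 3)        0xffff
step 6: v1 <- (10 + v1)              0xffff

Answer: 7 steps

v0: 1,2,1,1,1,1,1,1,1,1,1,1,1,1,1,1
v1: 22,5,22,22,22,22,22,22,22,22,22,22,22,22,22,22
v2: -5,0,-5,-5,-5,-5,-5,-5,-5,-5,-5,-5,-5,-5,-5,-5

steps = 7; useful = 80; efficiency = 80/112 = 5/7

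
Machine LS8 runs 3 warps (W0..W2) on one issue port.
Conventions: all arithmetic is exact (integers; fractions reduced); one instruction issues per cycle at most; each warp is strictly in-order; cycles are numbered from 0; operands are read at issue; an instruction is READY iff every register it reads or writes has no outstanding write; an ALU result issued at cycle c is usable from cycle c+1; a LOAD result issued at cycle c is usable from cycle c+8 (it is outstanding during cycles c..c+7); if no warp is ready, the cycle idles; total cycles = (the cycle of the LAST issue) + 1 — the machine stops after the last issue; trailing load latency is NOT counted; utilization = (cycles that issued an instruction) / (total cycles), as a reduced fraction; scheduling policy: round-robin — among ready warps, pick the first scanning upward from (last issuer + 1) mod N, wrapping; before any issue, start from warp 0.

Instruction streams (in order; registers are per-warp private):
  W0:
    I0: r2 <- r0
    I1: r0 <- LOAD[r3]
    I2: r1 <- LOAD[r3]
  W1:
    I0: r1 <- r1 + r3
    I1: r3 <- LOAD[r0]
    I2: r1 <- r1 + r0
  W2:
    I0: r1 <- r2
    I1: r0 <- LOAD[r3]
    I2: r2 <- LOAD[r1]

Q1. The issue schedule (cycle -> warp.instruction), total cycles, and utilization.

cycle 0: W0.I0
cycle 1: W1.I0
cycle 2: W2.I0
cycle 3: W0.I1
cycle 4: W1.I1
cycle 5: W2.I1
cycle 6: W0.I2
cycle 7: W1.I2
cycle 8: W2.I2

Answer: 9 cycles, utilization 1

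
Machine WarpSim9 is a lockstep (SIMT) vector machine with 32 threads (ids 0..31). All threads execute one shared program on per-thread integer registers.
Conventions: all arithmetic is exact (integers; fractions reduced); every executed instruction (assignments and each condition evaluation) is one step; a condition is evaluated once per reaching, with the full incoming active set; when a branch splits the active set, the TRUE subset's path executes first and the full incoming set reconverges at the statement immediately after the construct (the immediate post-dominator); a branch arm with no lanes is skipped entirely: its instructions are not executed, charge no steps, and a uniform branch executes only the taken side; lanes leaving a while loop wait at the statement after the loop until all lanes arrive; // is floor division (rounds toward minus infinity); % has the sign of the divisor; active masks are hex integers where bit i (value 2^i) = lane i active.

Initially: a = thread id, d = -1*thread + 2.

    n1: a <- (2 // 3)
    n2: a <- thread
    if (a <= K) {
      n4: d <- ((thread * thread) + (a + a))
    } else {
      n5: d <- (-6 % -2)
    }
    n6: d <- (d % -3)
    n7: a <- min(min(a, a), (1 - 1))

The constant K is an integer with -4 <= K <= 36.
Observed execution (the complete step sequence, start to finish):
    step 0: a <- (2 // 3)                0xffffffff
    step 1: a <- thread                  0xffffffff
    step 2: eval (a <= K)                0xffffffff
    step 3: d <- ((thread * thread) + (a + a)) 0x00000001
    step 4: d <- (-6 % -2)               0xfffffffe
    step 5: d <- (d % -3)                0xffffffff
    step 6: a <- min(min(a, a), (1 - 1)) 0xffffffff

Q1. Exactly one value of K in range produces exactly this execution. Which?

Answer: K = 0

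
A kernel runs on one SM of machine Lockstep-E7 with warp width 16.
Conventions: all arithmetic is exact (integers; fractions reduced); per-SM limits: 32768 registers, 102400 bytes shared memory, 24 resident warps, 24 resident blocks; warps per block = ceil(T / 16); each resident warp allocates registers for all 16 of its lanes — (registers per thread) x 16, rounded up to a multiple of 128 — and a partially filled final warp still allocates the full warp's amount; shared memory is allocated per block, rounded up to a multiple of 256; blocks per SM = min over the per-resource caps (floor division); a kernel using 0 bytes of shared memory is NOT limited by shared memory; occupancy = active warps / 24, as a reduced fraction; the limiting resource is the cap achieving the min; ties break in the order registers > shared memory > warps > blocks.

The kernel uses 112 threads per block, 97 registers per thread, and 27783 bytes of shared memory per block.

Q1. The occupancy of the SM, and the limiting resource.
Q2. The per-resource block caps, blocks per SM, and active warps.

Answer: occupancy 7/12, limited by registers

registers: 2 blocks
shared memory: 3 blocks
warps: 3 blocks
blocks: 24 blocks

Answer: 2 blocks, 14 active warps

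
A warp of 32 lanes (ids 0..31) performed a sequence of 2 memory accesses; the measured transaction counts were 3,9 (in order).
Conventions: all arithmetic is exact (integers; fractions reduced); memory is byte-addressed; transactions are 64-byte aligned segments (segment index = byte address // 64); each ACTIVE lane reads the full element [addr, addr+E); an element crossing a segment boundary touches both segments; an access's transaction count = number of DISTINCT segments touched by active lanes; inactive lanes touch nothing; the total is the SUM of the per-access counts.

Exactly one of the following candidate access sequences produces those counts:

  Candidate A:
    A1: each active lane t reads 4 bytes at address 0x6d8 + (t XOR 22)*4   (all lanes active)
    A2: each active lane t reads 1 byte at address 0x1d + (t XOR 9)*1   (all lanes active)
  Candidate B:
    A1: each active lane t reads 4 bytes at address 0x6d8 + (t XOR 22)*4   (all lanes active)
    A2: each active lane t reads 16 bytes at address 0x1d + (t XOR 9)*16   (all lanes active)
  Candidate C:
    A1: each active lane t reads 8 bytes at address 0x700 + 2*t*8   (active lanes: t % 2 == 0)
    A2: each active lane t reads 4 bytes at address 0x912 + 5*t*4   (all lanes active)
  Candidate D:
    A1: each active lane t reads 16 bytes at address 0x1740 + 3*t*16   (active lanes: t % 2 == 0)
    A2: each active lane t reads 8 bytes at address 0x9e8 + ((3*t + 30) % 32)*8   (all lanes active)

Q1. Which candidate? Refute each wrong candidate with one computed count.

A: A2 gives 1 transaction, not 9
C: A1 gives 8 transactions, not 3
D: A1 gives 16 transactions, not 3
B: all counts match (3,9)

Answer: B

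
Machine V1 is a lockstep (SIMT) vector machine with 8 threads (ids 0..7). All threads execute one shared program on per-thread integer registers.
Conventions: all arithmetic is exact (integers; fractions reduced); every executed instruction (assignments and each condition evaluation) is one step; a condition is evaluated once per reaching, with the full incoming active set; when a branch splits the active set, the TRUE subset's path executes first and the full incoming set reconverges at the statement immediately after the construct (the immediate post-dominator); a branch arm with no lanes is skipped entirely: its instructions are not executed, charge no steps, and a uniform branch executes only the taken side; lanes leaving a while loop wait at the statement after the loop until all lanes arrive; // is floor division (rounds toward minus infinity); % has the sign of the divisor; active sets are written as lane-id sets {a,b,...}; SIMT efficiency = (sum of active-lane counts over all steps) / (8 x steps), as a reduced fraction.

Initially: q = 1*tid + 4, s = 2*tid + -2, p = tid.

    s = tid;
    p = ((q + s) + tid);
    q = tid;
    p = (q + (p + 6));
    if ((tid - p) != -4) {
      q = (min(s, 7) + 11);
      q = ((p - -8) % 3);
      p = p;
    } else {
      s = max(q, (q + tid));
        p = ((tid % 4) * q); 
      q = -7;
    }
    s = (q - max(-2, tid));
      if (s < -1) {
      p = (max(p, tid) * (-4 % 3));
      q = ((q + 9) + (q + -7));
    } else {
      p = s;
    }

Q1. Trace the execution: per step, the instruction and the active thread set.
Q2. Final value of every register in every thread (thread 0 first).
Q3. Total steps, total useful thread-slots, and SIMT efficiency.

step 0: s <- tid                     {0,1,2,3,4,5,6,7}
step 1: p <- ((q + s) + tid)         {0,1,2,3,4,5,6,7}
step 2: q <- tid                     {0,1,2,3,4,5,6,7}
step 3: p <- (q + (p + 6))           {0,1,2,3,4,5,6,7}
step 4: eval ((tid - p) != -4)       {0,1,2,3,4,5,6,7}
step 5: q <- (min(s, 7) + 11)        {0,1,2,3,4,5,6,7}
step 6: q <- ((p - -8) % 3)          {0,1,2,3,4,5,6,7}
step 7: p <- p                       {0,1,2,3,4,5,6,7}
step 8: s <- (q - max(-2, tid))      {0,1,2,3,4,5,6,7}
step 9: eval (s < -1)                {0,1,2,3,4,5,6,7}
step 10: p <- (max(p, tid) * (-4 % 3)) {3,4,5,6,7}
step 11: q <- ((q + 9) + (q + -7))    {3,4,5,6,7}
step 12: p <- s                       {0,1,2}

Answer: 13 steps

q: 0,1,2,2,4,6,2,4
s: 0,0,0,-3,-3,-3,-6,-6
p: 0,0,0,44,52,60,68,76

steps = 13; useful = 93; efficiency = 93/104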